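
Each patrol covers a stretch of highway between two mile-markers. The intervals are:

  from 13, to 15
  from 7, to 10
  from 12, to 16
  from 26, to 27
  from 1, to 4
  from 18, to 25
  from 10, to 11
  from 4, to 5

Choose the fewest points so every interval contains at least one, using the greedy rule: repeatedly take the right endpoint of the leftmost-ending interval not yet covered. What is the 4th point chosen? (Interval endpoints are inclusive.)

25

Sorted: [1,4] [4,5] [7,10] [10,11] [13,15] [12,16] [18,25] [26,27]
{[1,4],[4,5]} hit by 4; {[7,10],[10,11]} hit by 10; {[13,15],[12,16]} hit by 15; {[18,25]} hit by 25; {[26,27]} hit by 27.
Points: 4, 10, 15, 25, 27 (5 total).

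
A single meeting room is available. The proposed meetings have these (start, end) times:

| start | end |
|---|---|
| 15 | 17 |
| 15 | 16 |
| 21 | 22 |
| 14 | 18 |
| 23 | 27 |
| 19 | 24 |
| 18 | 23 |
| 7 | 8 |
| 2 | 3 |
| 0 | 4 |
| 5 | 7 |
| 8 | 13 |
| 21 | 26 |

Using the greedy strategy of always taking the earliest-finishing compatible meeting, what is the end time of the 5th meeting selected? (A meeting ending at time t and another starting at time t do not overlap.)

By end time: (2,3), (0,4), (5,7), (7,8), (8,13), (15,16), (15,17), (14,18), (21,22), (18,23), (19,24), (21,26), (23,27).
Pick (2,3); next start ≥ 3 → (5,7); next start ≥ 7 → (7,8); next start ≥ 8 → (8,13); next start ≥ 13 → (15,16); next start ≥ 16 → (21,22); next start ≥ 22 → (23,27).
Selected: (2,3) (5,7) (7,8) (8,13) (15,16) (21,22) (23,27)

16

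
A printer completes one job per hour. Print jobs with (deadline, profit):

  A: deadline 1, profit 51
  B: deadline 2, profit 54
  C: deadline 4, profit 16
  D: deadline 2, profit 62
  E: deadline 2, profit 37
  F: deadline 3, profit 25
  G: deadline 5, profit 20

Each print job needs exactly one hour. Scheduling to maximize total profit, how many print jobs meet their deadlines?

Profit order: D=62 B=54 A=51 E=37 F=25 G=20 C=16
Assign: D→slot 2, B→slot 1, A skipped, E skipped, F→slot 3, G→slot 5, C→slot 4.
Slots: [1:B] [2:D] [3:F] [4:C] [5:G]
5 of 7 scheduled.

5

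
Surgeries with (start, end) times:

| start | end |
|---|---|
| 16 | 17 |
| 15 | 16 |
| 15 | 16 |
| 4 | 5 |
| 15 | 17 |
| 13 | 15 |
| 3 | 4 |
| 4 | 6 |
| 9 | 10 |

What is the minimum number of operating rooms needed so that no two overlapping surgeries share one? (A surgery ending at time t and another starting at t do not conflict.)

starts: [3, 4, 4, 9, 13, 15, 15, 15, 16]
ends:   [4, 5, 6, 10, 15, 16, 16, 17, 17]
s3→1 e4→0 s4→1 s4→2 e5→1 e6→0 s9→1 e10→0 s13→1 e15→0 s15→1 s15→2 s15→3  — peak 3.

3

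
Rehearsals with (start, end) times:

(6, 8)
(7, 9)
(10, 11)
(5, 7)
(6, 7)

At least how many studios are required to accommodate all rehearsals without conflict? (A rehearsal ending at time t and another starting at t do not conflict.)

The answer is the maximum number of intervals overlapping at any instant.
Events (time:±→running): 5:+→1 6:+→2 6:+→3 … peak 3.

3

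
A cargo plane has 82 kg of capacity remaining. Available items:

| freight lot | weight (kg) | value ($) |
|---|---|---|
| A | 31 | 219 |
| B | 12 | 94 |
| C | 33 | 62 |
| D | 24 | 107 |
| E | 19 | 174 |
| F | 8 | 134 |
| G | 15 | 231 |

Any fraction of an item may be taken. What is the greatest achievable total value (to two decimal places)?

Ratios (sorted): F 16.75, G 15.40, E 9.16, B 7.83, A 7.06, D 4.46, C 1.88
take F (8 @ 134); take G (15 @ 231); take E (19 @ 174); take B (12 @ 94); take 28/31 of A → 197.81. Capacity used 82/82.
Total value = 830.81

830.81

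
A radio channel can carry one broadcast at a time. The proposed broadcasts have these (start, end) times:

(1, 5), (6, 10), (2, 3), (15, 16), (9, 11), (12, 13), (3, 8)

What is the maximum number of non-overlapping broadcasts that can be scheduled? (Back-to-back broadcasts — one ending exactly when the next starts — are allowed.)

Greedy by earliest finish: after sorting by end time, pick each interval compatible with the last pick.
By end time: (2,3), (1,5), (3,8), (6,10), (9,11), (12,13), (15,16).
Pick (2,3); next start ≥ 3 → (3,8); next start ≥ 8 → (9,11); next start ≥ 11 → (12,13); next start ≥ 13 → (15,16).
Selected 5 broadcasts.

5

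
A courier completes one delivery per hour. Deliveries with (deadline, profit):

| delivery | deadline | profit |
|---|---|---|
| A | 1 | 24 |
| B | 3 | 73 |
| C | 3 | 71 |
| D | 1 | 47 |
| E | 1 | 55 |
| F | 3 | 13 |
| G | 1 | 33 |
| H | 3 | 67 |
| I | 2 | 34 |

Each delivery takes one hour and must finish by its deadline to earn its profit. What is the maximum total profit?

211

Profit order: B=73 C=71 H=67 E=55 D=47 I=34 G=33 A=24 F=13
Assign: B→slot 3, C→slot 2, H→slot 1, E skipped, D skipped, I skipped, G skipped, A skipped, F skipped.
Slots: [1:H] [2:C] [3:B]
Profit = 67 + 71 + 73 = 211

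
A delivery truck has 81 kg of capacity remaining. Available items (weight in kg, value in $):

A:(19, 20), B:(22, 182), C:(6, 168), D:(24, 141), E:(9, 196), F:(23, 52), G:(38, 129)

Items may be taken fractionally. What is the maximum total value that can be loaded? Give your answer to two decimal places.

754.89

Greedy by value/weight ratio, highest first.
Order: C (168/6=28.00) > E (196/9=21.78) > B (182/22=8.27) > D (141/24=5.88) > G (129/38=3.39) > F (52/23=2.26) > A (20/19=1.05)
Fill: take C (6 @ 168) → take E (9 @ 196) → take B (22 @ 182) → take D (24 @ 141) → take 20/38 of G → 67.89; 81/81 used.
Total value = 754.89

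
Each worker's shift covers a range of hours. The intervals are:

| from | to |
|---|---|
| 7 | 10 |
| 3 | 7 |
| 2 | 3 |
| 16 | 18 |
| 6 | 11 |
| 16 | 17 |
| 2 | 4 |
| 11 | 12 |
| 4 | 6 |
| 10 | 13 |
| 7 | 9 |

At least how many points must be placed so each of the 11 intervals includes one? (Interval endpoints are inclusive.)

Sort by right endpoint; whenever an interval is uncovered, place a point at its right end.
By right end: [2,3]  [2,4]  [4,6]  [3,7]  [7,9]  [7,10]  [6,11]  [11,12]  [10,13]  [16,17]  [16,18]
[2,3] uncovered → point at 3; [4,6] uncovered → point at 6; [7,9] uncovered → point at 9; [11,12] uncovered → point at 12; [16,17] uncovered → point at 17.
Points: 3, 6, 9, 12, 17 (5 total).

5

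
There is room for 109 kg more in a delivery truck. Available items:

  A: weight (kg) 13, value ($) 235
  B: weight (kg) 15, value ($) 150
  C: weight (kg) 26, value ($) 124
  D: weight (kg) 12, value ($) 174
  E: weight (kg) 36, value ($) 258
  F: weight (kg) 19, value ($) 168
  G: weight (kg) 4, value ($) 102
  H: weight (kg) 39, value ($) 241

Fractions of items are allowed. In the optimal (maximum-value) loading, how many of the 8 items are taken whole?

6

Sort by value per unit weight and fill in that order.
Ratios (sorted): G 25.50, A 18.08, D 14.50, B 10.00, F 8.84, E 7.17, H 6.18, C 4.77
take G (4 @ 102); take A (13 @ 235); take D (12 @ 174); take B (15 @ 150); take F (19 @ 168); take E (36 @ 258); take 10/39 of H → 61.79. Capacity used 109/109.
6 item(s) taken whole; one partial (take 10/39 of H).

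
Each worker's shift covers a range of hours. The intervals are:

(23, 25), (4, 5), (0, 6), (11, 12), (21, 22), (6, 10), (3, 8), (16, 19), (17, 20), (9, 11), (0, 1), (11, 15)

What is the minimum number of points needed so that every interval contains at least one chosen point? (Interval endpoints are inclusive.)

Process intervals by earliest right end; each time one isn't hit yet, stab at its right endpoint.
Sorted: [0,1] [4,5] [0,6] [3,8] [6,10] [9,11] [11,12] [11,15] [16,19] [17,20] [21,22] [23,25]
{[0,1]} hit by 1; {[4,5],[0,6],[3,8]} hit by 5; {[6,10],[9,11]} hit by 10; {[11,12],[11,15]} hit by 12; {[16,19],[17,20]} hit by 19; {[21,22]} hit by 22; {[23,25]} hit by 25.
Points: 1, 5, 10, 12, 19, 22, 25 (7 total).

7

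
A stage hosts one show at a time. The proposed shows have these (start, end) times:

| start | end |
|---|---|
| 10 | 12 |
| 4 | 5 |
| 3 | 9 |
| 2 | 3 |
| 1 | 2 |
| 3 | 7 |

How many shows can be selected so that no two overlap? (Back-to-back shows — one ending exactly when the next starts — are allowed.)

Greedy by earliest finish: after sorting by end time, pick each interval compatible with the last pick.
By end time: (1,2), (2,3), (4,5), (3,7), (3,9), (10,12).
Pick (1,2); next start ≥ 2 → (2,3); next start ≥ 3 → (4,5); next start ≥ 5 → (10,12).
Selected 4 shows.

4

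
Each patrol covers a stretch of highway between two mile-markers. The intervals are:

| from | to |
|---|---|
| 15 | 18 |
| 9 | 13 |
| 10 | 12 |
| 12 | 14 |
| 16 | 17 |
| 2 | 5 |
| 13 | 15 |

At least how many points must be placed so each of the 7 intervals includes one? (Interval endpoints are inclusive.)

4

Process intervals by earliest right end; each time one isn't hit yet, stab at its right endpoint.
By right end: [2,5]  [10,12]  [9,13]  [12,14]  [13,15]  [16,17]  [15,18]
[2,5] uncovered → point at 5; [10,12] uncovered → point at 12; [13,15] uncovered → point at 15; [16,17] uncovered → point at 17.
Points: 5, 12, 15, 17 (4 total).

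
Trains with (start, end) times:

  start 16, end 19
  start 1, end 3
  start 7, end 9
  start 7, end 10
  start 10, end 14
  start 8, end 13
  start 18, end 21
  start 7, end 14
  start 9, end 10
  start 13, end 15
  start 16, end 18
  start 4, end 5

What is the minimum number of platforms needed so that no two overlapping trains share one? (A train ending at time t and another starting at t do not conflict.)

4

Count concurrent intervals with a sweep; the peak is the room count.
starts: [1, 4, 7, 7, 7, 8, 9, 10, 13, 16, 16, 18]
ends:   [3, 5, 9, 10, 10, 13, 14, 14, 15, 18, 19, 21]
s1→1 e3→0 s4→1 e5→0 s7→1 s7→2 s7→3 s8→4  — peak 4.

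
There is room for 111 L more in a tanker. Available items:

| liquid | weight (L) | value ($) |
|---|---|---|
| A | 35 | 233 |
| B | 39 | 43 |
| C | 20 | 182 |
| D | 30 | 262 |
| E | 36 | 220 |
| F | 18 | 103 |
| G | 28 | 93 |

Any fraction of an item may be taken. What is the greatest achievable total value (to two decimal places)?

Sort by value per unit weight and fill in that order.
Ratios (sorted): C 9.10, D 8.73, A 6.66, E 6.11, F 5.72, G 3.32, B 1.10
take C (20 @ 182); take D (30 @ 262); take A (35 @ 233); take 26/36 of E → 158.89. Capacity used 111/111.
Total value = 835.89

835.89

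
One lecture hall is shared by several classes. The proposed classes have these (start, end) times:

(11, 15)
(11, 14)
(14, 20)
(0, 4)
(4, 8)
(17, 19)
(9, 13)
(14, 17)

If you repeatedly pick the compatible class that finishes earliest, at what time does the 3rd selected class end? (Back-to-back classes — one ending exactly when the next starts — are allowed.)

Order by finish time; keep every interval that doesn't clash with the previous kept one.
Sorted by end: (0,4)  (4,8)  (9,13)  (11,14)  (11,15)  (14,17)  (17,19)  (14,20)
take (0,4); take (4,8); take (9,13); take (14,17); take (17,19); skip (14,20).
Selected: (0,4) (4,8) (9,13) (14,17) (17,19)

13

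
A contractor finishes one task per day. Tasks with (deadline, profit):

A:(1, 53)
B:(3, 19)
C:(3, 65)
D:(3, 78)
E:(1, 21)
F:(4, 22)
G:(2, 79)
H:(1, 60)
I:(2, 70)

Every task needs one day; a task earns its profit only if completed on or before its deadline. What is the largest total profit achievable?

249

Sort by profit descending; place each in the latest free slot ≤ its deadline.
By profit: G(d2,79), D(d3,78), I(d2,70), C(d3,65), H(d1,60), A(d1,53), F(d4,22), E(d1,21), B(d3,19)
G→slot 2; D→slot 3; I→slot 1; C skipped; H skipped; A skipped; F→slot 4; E skipped; B skipped.
Profit = 70 + 79 + 78 + 22 = 249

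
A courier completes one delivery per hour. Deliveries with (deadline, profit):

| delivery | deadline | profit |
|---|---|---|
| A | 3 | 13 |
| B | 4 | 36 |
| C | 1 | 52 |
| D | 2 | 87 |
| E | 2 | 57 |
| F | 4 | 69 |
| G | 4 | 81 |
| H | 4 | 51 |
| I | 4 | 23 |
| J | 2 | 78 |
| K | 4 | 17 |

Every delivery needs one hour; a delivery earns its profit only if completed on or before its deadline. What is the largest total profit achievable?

315

Take jobs in profit order; each goes to the latest open slot no later than its deadline.
By profit: D(d2,87), G(d4,81), J(d2,78), F(d4,69), E(d2,57), C(d1,52), H(d4,51), B(d4,36), I(d4,23), K(d4,17), A(d3,13)
D→slot 2; G→slot 4; J→slot 1; F→slot 3; E skipped; C skipped; H skipped; B skipped; I skipped; K skipped; A skipped.
Profit = 78 + 87 + 69 + 81 = 315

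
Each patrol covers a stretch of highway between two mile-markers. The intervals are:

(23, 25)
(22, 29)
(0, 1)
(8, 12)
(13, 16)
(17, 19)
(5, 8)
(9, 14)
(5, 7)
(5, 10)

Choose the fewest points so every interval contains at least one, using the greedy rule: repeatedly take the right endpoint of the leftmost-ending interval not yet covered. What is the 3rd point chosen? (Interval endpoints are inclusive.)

Sorted: [0,1] [5,7] [5,8] [5,10] [8,12] [9,14] [13,16] [17,19] [23,25] [22,29]
{[0,1]} hit by 1; {[5,7],[5,8],[5,10]} hit by 7; {[8,12],[9,14]} hit by 12; {[13,16]} hit by 16; {[17,19]} hit by 19; {[23,25],[22,29]} hit by 25.
Points: 1, 7, 12, 16, 19, 25 (6 total).

12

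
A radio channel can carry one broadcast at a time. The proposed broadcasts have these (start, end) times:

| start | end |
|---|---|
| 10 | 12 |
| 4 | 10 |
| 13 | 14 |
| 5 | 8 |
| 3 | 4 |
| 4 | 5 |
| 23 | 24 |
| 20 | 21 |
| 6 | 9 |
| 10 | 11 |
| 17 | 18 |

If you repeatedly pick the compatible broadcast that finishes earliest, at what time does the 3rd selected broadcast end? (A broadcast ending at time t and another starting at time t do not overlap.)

Order by finish time; keep every interval that doesn't clash with the previous kept one.
Sorted by end: (3,4)  (4,5)  (5,8)  (6,9)  (4,10)  (10,11)  (10,12)  (13,14)  (17,18)  (20,21)  (23,24)
take (3,4); take (4,5); take (5,8); skip (6,9); take (10,11); take (13,14); take (17,18); take (20,21); take (23,24).
Selected: (3,4) (4,5) (5,8) (10,11) (13,14) (17,18) (20,21) (23,24)

8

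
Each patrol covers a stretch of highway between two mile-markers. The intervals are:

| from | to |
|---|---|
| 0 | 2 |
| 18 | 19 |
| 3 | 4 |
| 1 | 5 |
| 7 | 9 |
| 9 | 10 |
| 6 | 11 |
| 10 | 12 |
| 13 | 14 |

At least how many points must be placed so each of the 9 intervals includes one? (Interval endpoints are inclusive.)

Sorted: [0,2] [3,4] [1,5] [7,9] [9,10] [6,11] [10,12] [13,14] [18,19]
{[0,2]} hit by 2; {[3,4],[1,5]} hit by 4; {[7,9],[9,10],[6,11]} hit by 9; {[10,12]} hit by 12; {[13,14]} hit by 14; {[18,19]} hit by 19.
Points: 2, 4, 9, 12, 14, 19 (6 total).

6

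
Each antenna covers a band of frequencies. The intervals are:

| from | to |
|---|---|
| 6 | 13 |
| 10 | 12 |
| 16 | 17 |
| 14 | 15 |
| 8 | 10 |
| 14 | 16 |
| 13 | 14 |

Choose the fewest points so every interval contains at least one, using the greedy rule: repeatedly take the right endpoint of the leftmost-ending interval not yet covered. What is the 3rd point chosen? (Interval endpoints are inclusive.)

17

Sort by right endpoint; whenever an interval is uncovered, place a point at its right end.
By right end: [8,10]  [10,12]  [6,13]  [13,14]  [14,15]  [14,16]  [16,17]
[8,10] uncovered → point at 10; [13,14] uncovered → point at 14; [16,17] uncovered → point at 17.
Points: 10, 14, 17 (3 total).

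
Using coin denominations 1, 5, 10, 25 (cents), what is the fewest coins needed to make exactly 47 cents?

Use the largest denomination that fits, subtract, and repeat.
47 = 1×25 + 2×10 + 2×1
Total coins = 1 + 2 + 2 = 5

5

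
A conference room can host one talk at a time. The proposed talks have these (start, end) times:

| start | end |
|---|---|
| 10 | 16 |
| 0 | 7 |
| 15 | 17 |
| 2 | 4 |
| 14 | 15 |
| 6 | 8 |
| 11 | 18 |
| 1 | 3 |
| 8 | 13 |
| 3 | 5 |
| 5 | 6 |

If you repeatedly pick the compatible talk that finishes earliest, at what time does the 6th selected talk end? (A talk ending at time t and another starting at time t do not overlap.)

Sorted by end: (1,3)  (2,4)  (3,5)  (5,6)  (0,7)  (6,8)  (8,13)  (14,15)  (10,16)  (15,17)  (11,18)
take (1,3); skip (2,4); take (3,5); take (5,6); take (6,8); take (8,13); take (14,15); take (15,17).
Selected: (1,3) (3,5) (5,6) (6,8) (8,13) (14,15) (15,17)

15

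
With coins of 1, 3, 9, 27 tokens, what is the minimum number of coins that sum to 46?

Use the largest denomination that fits, subtract, and repeat.
46 − 1×27→19 − 2×9→1 − 1×1→0
Total coins = 1 + 2 + 1 = 4

4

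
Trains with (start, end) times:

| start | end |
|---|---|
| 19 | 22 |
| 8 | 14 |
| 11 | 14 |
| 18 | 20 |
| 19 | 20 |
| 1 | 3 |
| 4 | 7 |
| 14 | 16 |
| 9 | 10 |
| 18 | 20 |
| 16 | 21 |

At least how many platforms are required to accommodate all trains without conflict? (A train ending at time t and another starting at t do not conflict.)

Count concurrent intervals with a sweep; the peak is the room count.
Events (time:±→running): 1:+→1 3:-→0 4:+→1 7:-→0 8:+→1 9:+→2 10:-→1 11:+→2 14:-→1 14:-→0 14:+→1 16:-→0 16:+→1 18:+→2 18:+→3 19:+→4 19:+→5 … peak 5.

5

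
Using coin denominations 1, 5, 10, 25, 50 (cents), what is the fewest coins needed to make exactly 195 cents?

6

195 = 3×50 + 1×25 + 2×10
Total coins = 3 + 1 + 2 = 6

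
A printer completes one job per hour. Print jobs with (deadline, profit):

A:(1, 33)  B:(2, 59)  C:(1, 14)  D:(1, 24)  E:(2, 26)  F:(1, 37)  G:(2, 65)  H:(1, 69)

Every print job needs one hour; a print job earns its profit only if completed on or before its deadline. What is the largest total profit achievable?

134

Sort by profit descending; place each in the latest free slot ≤ its deadline.
By profit: H(d1,69), G(d2,65), B(d2,59), F(d1,37), A(d1,33), E(d2,26), D(d1,24), C(d1,14)
H→slot 1; G→slot 2; B skipped; F skipped; A skipped; E skipped; D skipped; C skipped.
Profit = 69 + 65 = 134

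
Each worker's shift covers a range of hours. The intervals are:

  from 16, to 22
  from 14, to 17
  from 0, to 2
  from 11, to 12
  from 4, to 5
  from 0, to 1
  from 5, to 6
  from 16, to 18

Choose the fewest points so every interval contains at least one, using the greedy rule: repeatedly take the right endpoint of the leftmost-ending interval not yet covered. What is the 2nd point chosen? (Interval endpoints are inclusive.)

5

Sort by right endpoint; whenever an interval is uncovered, place a point at its right end.
By right end: [0,1]  [0,2]  [4,5]  [5,6]  [11,12]  [14,17]  [16,18]  [16,22]
[0,1] uncovered → point at 1; [4,5] uncovered → point at 5; [11,12] uncovered → point at 12; [14,17] uncovered → point at 17.
Points: 1, 5, 12, 17 (4 total).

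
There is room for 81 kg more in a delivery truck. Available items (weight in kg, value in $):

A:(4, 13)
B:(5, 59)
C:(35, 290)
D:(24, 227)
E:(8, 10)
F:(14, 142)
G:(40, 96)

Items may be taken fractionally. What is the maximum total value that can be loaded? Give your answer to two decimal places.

727.75

Sort by value per unit weight and fill in that order.
Order: B (59/5=11.80) > F (142/14=10.14) > D (227/24=9.46) > C (290/35=8.29) > A (13/4=3.25) > G (96/40=2.40) > E (10/8=1.25)
Fill: take B (5 @ 59) → take F (14 @ 142) → take D (24 @ 227) → take C (35 @ 290) → take 3/4 of A → 9.75; 81/81 used.
Total value = 727.75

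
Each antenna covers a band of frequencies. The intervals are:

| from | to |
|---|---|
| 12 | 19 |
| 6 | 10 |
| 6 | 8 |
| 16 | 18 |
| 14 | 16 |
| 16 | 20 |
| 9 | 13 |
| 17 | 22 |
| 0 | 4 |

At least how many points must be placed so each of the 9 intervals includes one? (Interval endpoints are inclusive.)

5

Sorted: [0,4] [6,8] [6,10] [9,13] [14,16] [16,18] [12,19] [16,20] [17,22]
{[0,4]} hit by 4; {[6,8],[6,10]} hit by 8; {[9,13]} hit by 13; {[14,16],[16,18],[12,19],[16,20]} hit by 16; {[17,22]} hit by 22.
Points: 4, 8, 13, 16, 22 (5 total).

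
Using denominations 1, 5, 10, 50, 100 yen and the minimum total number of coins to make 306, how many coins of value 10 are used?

306 − 3×100→6 − 1×5→1 − 1×1→0
Count of 10: 0

0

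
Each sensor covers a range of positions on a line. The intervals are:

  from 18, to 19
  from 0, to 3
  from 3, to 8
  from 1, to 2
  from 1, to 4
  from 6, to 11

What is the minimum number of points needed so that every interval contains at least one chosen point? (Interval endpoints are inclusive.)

By right end: [1,2]  [0,3]  [1,4]  [3,8]  [6,11]  [18,19]
[1,2] uncovered → point at 2; [3,8] uncovered → point at 8; [18,19] uncovered → point at 19.
Points: 2, 8, 19 (3 total).

3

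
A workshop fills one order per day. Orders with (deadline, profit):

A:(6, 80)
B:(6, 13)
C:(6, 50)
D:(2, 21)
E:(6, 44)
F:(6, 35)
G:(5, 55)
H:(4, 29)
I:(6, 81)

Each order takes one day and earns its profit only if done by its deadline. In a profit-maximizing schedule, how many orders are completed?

Sort by profit descending; place each in the latest free slot ≤ its deadline.
Profit order: I=81 A=80 G=55 C=50 E=44 F=35 H=29 D=21 B=13
Assign: I→slot 6, A→slot 5, G→slot 4, C→slot 3, E→slot 2, F→slot 1, H skipped, D skipped, B skipped.
Slots: [1:F] [2:E] [3:C] [4:G] [5:A] [6:I]
6 of 9 scheduled.

6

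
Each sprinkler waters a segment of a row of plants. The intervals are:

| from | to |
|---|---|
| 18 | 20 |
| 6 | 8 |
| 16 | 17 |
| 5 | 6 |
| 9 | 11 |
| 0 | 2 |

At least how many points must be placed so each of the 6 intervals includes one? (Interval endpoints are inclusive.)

5

Sort by right endpoint; whenever an interval is uncovered, place a point at its right end.
Sorted: [0,2] [5,6] [6,8] [9,11] [16,17] [18,20]
{[0,2]} hit by 2; {[5,6],[6,8]} hit by 6; {[9,11]} hit by 11; {[16,17]} hit by 17; {[18,20]} hit by 20.
Points: 2, 6, 11, 17, 20 (5 total).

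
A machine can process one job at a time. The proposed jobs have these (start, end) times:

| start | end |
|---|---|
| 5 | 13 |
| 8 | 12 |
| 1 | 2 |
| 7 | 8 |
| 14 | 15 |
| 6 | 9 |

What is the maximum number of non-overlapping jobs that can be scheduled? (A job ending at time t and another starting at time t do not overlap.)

4

By end time: (1,2), (7,8), (6,9), (8,12), (5,13), (14,15).
Pick (1,2); next start ≥ 2 → (7,8); next start ≥ 8 → (8,12); next start ≥ 12 → (14,15).
Selected 4 jobs.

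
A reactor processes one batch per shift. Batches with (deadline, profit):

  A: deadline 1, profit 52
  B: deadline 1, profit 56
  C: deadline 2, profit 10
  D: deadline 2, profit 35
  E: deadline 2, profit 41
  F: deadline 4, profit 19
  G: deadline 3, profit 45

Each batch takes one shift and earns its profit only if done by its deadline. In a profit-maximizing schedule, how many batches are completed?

Sort by profit descending; place each in the latest free slot ≤ its deadline.
Profit order: B=56 A=52 G=45 E=41 D=35 F=19 C=10
Assign: B→slot 1, A skipped, G→slot 3, E→slot 2, D skipped, F→slot 4, C skipped.
Slots: [1:B] [2:E] [3:G] [4:F]
4 of 7 scheduled.

4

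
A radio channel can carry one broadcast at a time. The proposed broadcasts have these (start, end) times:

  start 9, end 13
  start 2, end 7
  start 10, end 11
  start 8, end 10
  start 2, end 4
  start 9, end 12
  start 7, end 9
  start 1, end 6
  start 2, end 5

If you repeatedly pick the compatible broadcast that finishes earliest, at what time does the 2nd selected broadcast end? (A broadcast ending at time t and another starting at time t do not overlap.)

Sort by end time and greedily take each interval whose start is ≥ the last chosen end.
By end time: (2,4), (2,5), (1,6), (2,7), (7,9), (8,10), (10,11), (9,12), (9,13).
Pick (2,4); next start ≥ 4 → (7,9); next start ≥ 9 → (10,11).
Selected: (2,4) (7,9) (10,11)

9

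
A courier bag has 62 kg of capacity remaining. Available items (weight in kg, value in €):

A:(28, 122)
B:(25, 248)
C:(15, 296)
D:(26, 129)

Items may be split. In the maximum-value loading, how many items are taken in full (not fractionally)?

Order: C (296/15=19.73) > B (248/25=9.92) > D (129/26=4.96) > A (122/28=4.36)
Fill: take C (15 @ 296) → take B (25 @ 248) → take 22/26 of D → 109.15; 62/62 used.
2 item(s) taken whole; one partial (take 22/26 of D).

2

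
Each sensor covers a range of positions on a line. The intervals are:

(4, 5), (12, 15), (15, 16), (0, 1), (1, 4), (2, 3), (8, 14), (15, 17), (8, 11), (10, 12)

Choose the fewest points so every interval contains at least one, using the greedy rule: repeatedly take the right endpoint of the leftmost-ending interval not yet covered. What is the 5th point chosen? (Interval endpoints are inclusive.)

Sort by right endpoint; whenever an interval is uncovered, place a point at its right end.
Sorted: [0,1] [2,3] [1,4] [4,5] [8,11] [10,12] [8,14] [12,15] [15,16] [15,17]
{[0,1]} hit by 1; {[2,3],[1,4]} hit by 3; {[4,5]} hit by 5; {[8,11],[10,12],[8,14]} hit by 11; {[12,15],[15,16],[15,17]} hit by 15.
Points: 1, 3, 5, 11, 15 (5 total).

15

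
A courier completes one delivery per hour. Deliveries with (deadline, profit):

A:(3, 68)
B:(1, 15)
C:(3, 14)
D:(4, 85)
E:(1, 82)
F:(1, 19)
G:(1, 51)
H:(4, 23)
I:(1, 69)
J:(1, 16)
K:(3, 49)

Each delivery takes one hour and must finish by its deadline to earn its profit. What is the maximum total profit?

By profit: D(d4,85), E(d1,82), I(d1,69), A(d3,68), G(d1,51), K(d3,49), H(d4,23), F(d1,19), J(d1,16), B(d1,15), C(d3,14)
D→slot 4; E→slot 1; I skipped; A→slot 3; G skipped; K→slot 2; H skipped; F skipped; J skipped; B skipped; C skipped.
Profit = 82 + 49 + 68 + 85 = 284

284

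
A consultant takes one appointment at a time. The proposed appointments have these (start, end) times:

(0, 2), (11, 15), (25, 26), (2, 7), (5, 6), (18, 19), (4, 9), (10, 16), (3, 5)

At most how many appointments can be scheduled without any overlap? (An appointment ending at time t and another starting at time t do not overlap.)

Sort by end time and greedily take each interval whose start is ≥ the last chosen end.
Sorted by end: (0,2)  (3,5)  (5,6)  (2,7)  (4,9)  (11,15)  (10,16)  (18,19)  (25,26)
take (0,2); take (3,5); take (5,6); skip (4,9); take (11,15); skip (10,16); take (18,19); take (25,26).
Selected 6 appointments.

6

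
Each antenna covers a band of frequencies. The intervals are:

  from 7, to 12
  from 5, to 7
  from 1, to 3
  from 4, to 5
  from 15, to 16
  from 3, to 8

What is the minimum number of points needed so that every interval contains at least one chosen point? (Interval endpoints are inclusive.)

4

Process intervals by earliest right end; each time one isn't hit yet, stab at its right endpoint.
By right end: [1,3]  [4,5]  [5,7]  [3,8]  [7,12]  [15,16]
[1,3] uncovered → point at 3; [4,5] uncovered → point at 5; [7,12] uncovered → point at 12; [15,16] uncovered → point at 16.
Points: 3, 5, 12, 16 (4 total).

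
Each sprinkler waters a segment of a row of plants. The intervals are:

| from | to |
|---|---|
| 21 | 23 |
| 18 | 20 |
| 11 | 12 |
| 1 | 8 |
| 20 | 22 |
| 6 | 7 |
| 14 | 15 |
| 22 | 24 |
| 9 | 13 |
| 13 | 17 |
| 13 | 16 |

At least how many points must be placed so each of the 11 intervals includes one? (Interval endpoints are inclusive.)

5

Sort by right endpoint; whenever an interval is uncovered, place a point at its right end.
Sorted: [6,7] [1,8] [11,12] [9,13] [14,15] [13,16] [13,17] [18,20] [20,22] [21,23] [22,24]
{[6,7],[1,8]} hit by 7; {[11,12],[9,13]} hit by 12; {[14,15],[13,16],[13,17]} hit by 15; {[18,20],[20,22]} hit by 20; {[21,23],[22,24]} hit by 23.
Points: 7, 12, 15, 20, 23 (5 total).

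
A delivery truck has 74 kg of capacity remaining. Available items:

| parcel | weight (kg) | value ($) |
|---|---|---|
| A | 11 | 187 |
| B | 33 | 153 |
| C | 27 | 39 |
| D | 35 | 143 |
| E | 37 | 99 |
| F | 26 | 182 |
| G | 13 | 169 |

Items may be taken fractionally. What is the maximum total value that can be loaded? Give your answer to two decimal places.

Greedy by value/weight ratio, highest first.
Ratios (sorted): A 17.00, G 13.00, F 7.00, B 4.64, D 4.09, E 2.68, C 1.44
take A (11 @ 187); take G (13 @ 169); take F (26 @ 182); take 24/33 of B → 111.27. Capacity used 74/74.
Total value = 649.27

649.27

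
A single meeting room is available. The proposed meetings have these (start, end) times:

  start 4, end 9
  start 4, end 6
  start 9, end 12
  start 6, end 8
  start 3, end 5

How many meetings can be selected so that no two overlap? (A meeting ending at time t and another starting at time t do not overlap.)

3

By end time: (3,5), (4,6), (6,8), (4,9), (9,12).
Pick (3,5); next start ≥ 5 → (6,8); next start ≥ 8 → (9,12).
Selected 3 meetings.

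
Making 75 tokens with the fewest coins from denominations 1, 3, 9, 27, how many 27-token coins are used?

2

75 = 2×27 + 2×9 + 1×3
Count of 27: 2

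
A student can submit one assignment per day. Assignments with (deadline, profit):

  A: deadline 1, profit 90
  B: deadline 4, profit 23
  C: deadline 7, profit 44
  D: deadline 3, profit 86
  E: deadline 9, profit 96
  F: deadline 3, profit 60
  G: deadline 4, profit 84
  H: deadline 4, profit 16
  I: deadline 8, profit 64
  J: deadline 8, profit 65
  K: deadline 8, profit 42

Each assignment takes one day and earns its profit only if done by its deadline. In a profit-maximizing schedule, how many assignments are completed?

9

Profit order: E=96 A=90 D=86 G=84 J=65 I=64 F=60 C=44 K=42 B=23 H=16
Assign: E→slot 9, A→slot 1, D→slot 3, G→slot 4, J→slot 8, I→slot 7, F→slot 2, C→slot 6, K→slot 5, B skipped, H skipped.
Slots: [1:A] [2:F] [3:D] [4:G] [5:K] [6:C] [7:I] [8:J] [9:E]
9 of 11 scheduled.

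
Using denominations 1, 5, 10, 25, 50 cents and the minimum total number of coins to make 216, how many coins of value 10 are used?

Use the largest denomination that fits, subtract, and repeat.
216 = 4×50 + 1×10 + 1×5 + 1×1
Count of 10: 1

1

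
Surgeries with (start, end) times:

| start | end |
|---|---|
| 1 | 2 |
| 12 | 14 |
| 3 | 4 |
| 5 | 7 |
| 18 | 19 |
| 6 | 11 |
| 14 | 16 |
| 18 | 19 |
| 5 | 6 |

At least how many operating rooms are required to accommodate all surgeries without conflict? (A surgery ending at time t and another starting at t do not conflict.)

2

starts: [1, 3, 5, 5, 6, 12, 14, 18, 18]
ends:   [2, 4, 6, 7, 11, 14, 16, 19, 19]
s1→1 e2→0 s3→1 e4→0 s5→1 s5→2  — peak 2.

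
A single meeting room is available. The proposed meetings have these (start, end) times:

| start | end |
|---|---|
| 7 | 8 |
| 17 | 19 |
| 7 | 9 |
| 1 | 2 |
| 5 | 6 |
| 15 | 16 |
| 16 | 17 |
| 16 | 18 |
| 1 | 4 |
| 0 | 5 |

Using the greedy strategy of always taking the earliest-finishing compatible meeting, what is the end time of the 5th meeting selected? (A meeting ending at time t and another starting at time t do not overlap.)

Order by finish time; keep every interval that doesn't clash with the previous kept one.
By end time: (1,2), (1,4), (0,5), (5,6), (7,8), (7,9), (15,16), (16,17), (16,18), (17,19).
Pick (1,2); next start ≥ 2 → (5,6); next start ≥ 6 → (7,8); next start ≥ 8 → (15,16); next start ≥ 16 → (16,17); next start ≥ 17 → (17,19).
Selected: (1,2) (5,6) (7,8) (15,16) (16,17) (17,19)

17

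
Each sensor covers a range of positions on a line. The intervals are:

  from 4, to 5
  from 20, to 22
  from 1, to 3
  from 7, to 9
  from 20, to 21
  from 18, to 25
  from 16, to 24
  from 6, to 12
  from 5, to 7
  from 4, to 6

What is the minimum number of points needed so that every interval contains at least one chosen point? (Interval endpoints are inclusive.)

Sorted: [1,3] [4,5] [4,6] [5,7] [7,9] [6,12] [20,21] [20,22] [16,24] [18,25]
{[1,3]} hit by 3; {[4,5],[4,6],[5,7]} hit by 5; {[7,9],[6,12]} hit by 9; {[20,21],[20,22],[16,24],[18,25]} hit by 21.
Points: 3, 5, 9, 21 (4 total).

4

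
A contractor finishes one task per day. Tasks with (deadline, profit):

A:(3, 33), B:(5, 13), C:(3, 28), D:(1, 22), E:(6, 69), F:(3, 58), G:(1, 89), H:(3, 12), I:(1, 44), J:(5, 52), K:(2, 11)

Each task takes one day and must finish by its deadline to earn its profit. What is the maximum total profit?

Take jobs in profit order; each goes to the latest open slot no later than its deadline.
By profit: G(d1,89), E(d6,69), F(d3,58), J(d5,52), I(d1,44), A(d3,33), C(d3,28), D(d1,22), B(d5,13), H(d3,12), K(d2,11)
G→slot 1; E→slot 6; F→slot 3; J→slot 5; I skipped; A→slot 2; C skipped; D skipped; B→slot 4; H skipped; K skipped.
Profit = 89 + 33 + 58 + 13 + 52 + 69 = 314

314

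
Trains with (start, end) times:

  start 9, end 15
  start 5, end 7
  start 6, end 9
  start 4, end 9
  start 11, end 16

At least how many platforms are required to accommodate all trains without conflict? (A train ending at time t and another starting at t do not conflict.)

starts: [4, 5, 6, 9, 11]
ends:   [7, 9, 9, 15, 16]
s4→1 s5→2 s6→3  — peak 3.

3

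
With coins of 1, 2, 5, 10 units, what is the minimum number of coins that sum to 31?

4

Greedy: take as many of the largest coin as possible, then repeat with the remainder.
31 − 3×10→1 − 1×1→0
Total coins = 3 + 1 = 4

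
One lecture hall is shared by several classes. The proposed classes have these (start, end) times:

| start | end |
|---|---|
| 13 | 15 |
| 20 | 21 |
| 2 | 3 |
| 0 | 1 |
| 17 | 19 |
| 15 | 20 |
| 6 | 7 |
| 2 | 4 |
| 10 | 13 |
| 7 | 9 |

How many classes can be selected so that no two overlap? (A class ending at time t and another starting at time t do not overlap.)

By end time: (0,1), (2,3), (2,4), (6,7), (7,9), (10,13), (13,15), (17,19), (15,20), (20,21).
Pick (0,1); next start ≥ 1 → (2,3); next start ≥ 3 → (6,7); next start ≥ 7 → (7,9); next start ≥ 9 → (10,13); next start ≥ 13 → (13,15); next start ≥ 15 → (17,19); next start ≥ 19 → (20,21).
Selected 8 classes.

8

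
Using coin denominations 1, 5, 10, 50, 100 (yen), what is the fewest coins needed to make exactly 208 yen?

Greedy: take as many of the largest coin as possible, then repeat with the remainder.
208 = 2×100 + 1×5 + 3×1
Total coins = 2 + 1 + 3 = 6

6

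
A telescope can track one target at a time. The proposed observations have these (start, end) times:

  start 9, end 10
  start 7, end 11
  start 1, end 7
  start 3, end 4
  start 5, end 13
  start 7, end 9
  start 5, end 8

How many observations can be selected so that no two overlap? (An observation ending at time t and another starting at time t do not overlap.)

Sort by end time and greedily take each interval whose start is ≥ the last chosen end.
By end time: (3,4), (1,7), (5,8), (7,9), (9,10), (7,11), (5,13).
Pick (3,4); next start ≥ 4 → (5,8); next start ≥ 8 → (9,10).
Selected 3 observations.

3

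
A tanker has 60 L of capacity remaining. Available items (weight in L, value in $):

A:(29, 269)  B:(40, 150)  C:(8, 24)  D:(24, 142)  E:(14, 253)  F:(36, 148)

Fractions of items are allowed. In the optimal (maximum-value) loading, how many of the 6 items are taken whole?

Sort by value per unit weight and fill in that order.
Ratios (sorted): E 18.07, A 9.28, D 5.92, F 4.11, B 3.75, C 3.00
take E (14 @ 253); take A (29 @ 269); take 17/24 of D → 100.58. Capacity used 60/60.
2 item(s) taken whole; one partial (take 17/24 of D).

2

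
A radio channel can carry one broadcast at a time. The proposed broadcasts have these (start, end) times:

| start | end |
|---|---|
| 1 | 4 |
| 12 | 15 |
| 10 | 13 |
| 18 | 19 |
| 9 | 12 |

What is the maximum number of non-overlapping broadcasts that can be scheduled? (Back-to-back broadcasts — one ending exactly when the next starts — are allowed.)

4

Order by finish time; keep every interval that doesn't clash with the previous kept one.
Sorted by end: (1,4)  (9,12)  (10,13)  (12,15)  (18,19)
take (1,4); take (9,12); skip (10,13); take (12,15); take (18,19).
Selected 4 broadcasts.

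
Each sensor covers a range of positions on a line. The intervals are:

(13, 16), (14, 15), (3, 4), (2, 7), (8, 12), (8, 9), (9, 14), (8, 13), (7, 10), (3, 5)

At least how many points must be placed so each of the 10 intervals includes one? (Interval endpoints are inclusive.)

Sort by right endpoint; whenever an interval is uncovered, place a point at its right end.
Sorted: [3,4] [3,5] [2,7] [8,9] [7,10] [8,12] [8,13] [9,14] [14,15] [13,16]
{[3,4],[3,5],[2,7]} hit by 4; {[8,9],[7,10],[8,12],[8,13],[9,14]} hit by 9; {[14,15],[13,16]} hit by 15.
Points: 4, 9, 15 (3 total).

3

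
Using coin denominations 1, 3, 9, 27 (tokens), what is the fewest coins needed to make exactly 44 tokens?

6

Greedy: take as many of the largest coin as possible, then repeat with the remainder.
44 − 1×27→17 − 1×9→8 − 2×3→2 − 2×1→0
Total coins = 1 + 1 + 2 + 2 = 6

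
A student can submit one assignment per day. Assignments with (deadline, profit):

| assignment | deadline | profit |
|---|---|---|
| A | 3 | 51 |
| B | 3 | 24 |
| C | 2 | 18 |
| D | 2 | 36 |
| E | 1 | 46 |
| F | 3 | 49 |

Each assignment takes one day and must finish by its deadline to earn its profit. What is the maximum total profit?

146

Sort by profit descending; place each in the latest free slot ≤ its deadline.
By profit: A(d3,51), F(d3,49), E(d1,46), D(d2,36), B(d3,24), C(d2,18)
A→slot 3; F→slot 2; E→slot 1; D skipped; B skipped; C skipped.
Profit = 46 + 49 + 51 = 146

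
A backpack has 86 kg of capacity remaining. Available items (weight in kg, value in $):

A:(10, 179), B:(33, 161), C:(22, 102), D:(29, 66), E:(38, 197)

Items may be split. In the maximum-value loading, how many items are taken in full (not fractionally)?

3

Greedy by value/weight ratio, highest first.
Order: A (179/10=17.90) > E (197/38=5.18) > B (161/33=4.88) > C (102/22=4.64) > D (66/29=2.28)
Fill: take A (10 @ 179) → take E (38 @ 197) → take B (33 @ 161) → take 5/22 of C → 23.18; 86/86 used.
3 item(s) taken whole; one partial (take 5/22 of C).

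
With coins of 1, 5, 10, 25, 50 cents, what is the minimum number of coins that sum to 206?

Greedy: take as many of the largest coin as possible, then repeat with the remainder.
206 − 4×50→6 − 1×5→1 − 1×1→0
Total coins = 4 + 1 + 1 = 6

6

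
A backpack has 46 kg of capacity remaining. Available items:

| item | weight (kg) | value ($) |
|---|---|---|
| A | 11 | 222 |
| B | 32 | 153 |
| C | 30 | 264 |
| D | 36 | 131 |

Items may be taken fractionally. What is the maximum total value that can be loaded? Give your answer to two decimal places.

Order: A (222/11=20.18) > C (264/30=8.80) > B (153/32=4.78) > D (131/36=3.64)
Fill: take A (11 @ 222) → take C (30 @ 264) → take 5/32 of B → 23.91; 46/46 used.
Total value = 509.91

509.91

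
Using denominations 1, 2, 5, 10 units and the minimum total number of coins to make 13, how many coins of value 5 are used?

Use the largest denomination that fits, subtract, and repeat.
13 = 1×10 + 1×2 + 1×1
Count of 5: 0

0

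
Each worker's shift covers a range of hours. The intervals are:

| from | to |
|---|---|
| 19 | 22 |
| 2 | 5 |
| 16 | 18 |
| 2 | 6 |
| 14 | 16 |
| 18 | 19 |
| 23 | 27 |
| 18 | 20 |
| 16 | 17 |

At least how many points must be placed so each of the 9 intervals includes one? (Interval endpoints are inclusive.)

4

Process intervals by earliest right end; each time one isn't hit yet, stab at its right endpoint.
Sorted: [2,5] [2,6] [14,16] [16,17] [16,18] [18,19] [18,20] [19,22] [23,27]
{[2,5],[2,6]} hit by 5; {[14,16],[16,17],[16,18]} hit by 16; {[18,19],[18,20],[19,22]} hit by 19; {[23,27]} hit by 27.
Points: 5, 16, 19, 27 (4 total).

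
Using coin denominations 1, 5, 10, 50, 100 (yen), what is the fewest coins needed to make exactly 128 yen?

Use the largest denomination that fits, subtract, and repeat.
128 = 1×100 + 2×10 + 1×5 + 3×1
Total coins = 1 + 2 + 1 + 3 = 7

7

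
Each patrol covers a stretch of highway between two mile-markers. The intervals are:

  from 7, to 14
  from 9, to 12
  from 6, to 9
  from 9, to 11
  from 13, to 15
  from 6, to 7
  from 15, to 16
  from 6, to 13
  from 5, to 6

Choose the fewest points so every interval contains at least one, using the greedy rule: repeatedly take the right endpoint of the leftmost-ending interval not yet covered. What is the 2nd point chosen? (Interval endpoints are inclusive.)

Process intervals by earliest right end; each time one isn't hit yet, stab at its right endpoint.
By right end: [5,6]  [6,7]  [6,9]  [9,11]  [9,12]  [6,13]  [7,14]  [13,15]  [15,16]
[5,6] uncovered → point at 6; [9,11] uncovered → point at 11; [13,15] uncovered → point at 15.
Points: 6, 11, 15 (3 total).

11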